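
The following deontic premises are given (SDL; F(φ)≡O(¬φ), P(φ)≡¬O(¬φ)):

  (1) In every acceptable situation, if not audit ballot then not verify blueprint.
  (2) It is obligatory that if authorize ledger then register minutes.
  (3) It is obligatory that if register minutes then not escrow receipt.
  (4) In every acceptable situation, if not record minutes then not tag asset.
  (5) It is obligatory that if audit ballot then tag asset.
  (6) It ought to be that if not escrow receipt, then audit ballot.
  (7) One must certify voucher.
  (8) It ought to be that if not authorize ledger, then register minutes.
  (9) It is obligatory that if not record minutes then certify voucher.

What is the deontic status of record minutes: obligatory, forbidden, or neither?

Obligatory

Premises 2 and 8 are O(authorize_ledger → register_minutes) and O(¬authorize_ledger → register_minutes); every ideal world satisfies authorize_ledger or ¬authorize_ledger, so in either case register_minutes holds — hence O(register_minutes).
Applying K to premise 3 (O(register_minutes → ¬escrow_receipt)) and O(register_minutes) yields O(¬escrow_receipt).
From O(¬escrow_receipt) and premise 6, O(¬escrow_receipt → audit_ballot), we obtain O(audit_ballot).
Applying K to premise 5 (O(audit_ballot → tag_asset)) and O(audit_ballot) yields O(tag_asset).
Premise 4, O(¬record_minutes → ¬tag_asset), contraposes to O(tag_asset → record_minutes); with O(tag_asset) we get O(record_minutes).
Premises 1, 7, 9 do not contribute to this derivation.
Hence record_minutes is obligatory.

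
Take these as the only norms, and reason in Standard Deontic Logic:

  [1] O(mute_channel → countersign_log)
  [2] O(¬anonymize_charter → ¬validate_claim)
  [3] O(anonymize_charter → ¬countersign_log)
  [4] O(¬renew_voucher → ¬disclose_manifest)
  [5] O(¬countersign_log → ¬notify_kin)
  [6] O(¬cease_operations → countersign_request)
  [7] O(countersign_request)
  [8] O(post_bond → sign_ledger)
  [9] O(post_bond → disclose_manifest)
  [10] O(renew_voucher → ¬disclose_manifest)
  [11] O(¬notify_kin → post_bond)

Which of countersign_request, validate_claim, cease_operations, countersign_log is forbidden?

validate_claim

Premises 4 and 10 cover both cases: O(¬renew_voucher → ¬disclose_manifest) and O(renew_voucher → ¬disclose_manifest). Since ¬renew_voucher ∨ renew_voucher is a tautology, O(¬disclose_manifest) follows.
The contrapositive of premise 9 (O(post_bond → disclose_manifest)) is O(¬disclose_manifest → ¬post_bond), and O(¬disclose_manifest) is already established, so O(¬post_bond).
Premise 11 is O(¬notify_kin → post_bond); contrapositively O(¬post_bond → notify_kin). Since O(¬post_bond) holds, K gives O(notify_kin).
Premise 5 is O(¬countersign_log → ¬notify_kin); contrapositively O(notify_kin → countersign_log). Since O(notify_kin) holds, K gives O(countersign_log).
Premise 3, O(anonymize_charter → ¬countersign_log), contraposes to O(countersign_log → ¬anonymize_charter); with O(countersign_log) we get O(¬anonymize_charter).
Premise 2 is O(¬anonymize_charter → ¬validate_claim); since O(¬anonymize_charter), deontic closure gives O(¬validate_claim).
So O(¬validate_claim) holds, i.e. validate_claim is forbidden. None of the other listed options is forbidden under the premises.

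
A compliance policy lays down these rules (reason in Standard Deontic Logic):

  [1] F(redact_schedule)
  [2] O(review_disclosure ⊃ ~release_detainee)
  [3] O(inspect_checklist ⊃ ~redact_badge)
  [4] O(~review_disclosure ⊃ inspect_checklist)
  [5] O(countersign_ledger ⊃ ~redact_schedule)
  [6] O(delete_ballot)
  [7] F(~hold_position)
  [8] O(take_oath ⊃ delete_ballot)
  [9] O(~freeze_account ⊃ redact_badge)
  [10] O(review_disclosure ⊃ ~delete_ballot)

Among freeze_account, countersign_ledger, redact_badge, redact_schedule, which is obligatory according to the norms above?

From premise 6 we have O(delete_ballot).
The contrapositive of premise 10 (O(review_disclosure ⊃ ~delete_ballot)) is O(delete_ballot ⊃ ~review_disclosure), and O(delete_ballot) is already established, so O(~review_disclosure).
With premise 4, O(~review_disclosure ⊃ inspect_checklist), the K-axiom yields O(inspect_checklist).
Applying K to premise 3 (O(inspect_checklist ⊃ ~redact_badge)) and O(inspect_checklist) yields O(~redact_badge).
Premise 9 is O(~freeze_account ⊃ redact_badge); contrapositively O(~redact_badge ⊃ freeze_account). Since O(~redact_badge) holds, K gives O(freeze_account).
So O(freeze_account) holds — freeze_account is obligatory. None of the other listed options is made obligatory by any chain of premises.

freeze_account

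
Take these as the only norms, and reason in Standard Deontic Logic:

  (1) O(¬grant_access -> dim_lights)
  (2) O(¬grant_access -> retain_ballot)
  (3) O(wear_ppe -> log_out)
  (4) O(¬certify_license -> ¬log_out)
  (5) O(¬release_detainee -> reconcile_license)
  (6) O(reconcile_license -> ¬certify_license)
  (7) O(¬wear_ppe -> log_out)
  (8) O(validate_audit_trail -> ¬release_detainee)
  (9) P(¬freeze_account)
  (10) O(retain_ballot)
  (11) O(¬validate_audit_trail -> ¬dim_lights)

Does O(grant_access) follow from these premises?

Premises 3 and 7 cover both cases: O(wear_ppe -> log_out) and O(¬wear_ppe -> log_out). Since wear_ppe ∨ ¬wear_ppe is a tautology, O(log_out) follows.
Premise 4, O(¬certify_license -> ¬log_out), contraposes to O(log_out -> certify_license); with O(log_out) we get O(certify_license).
Premise 6, O(reconcile_license -> ¬certify_license), contraposes to O(certify_license -> ¬reconcile_license); with O(certify_license) we get O(¬reconcile_license).
The contrapositive of premise 5 (O(¬release_detainee -> reconcile_license)) is O(¬reconcile_license -> release_detainee), and O(¬reconcile_license) is already established, so O(release_detainee).
Premise 8, O(validate_audit_trail -> ¬release_detainee), contraposes to O(release_detainee -> ¬validate_audit_trail); with O(release_detainee) we get O(¬validate_audit_trail).
From O(¬validate_audit_trail) and premise 11, O(¬validate_audit_trail -> ¬dim_lights), we obtain O(¬dim_lights).
The contrapositive of premise 1 (O(¬grant_access -> dim_lights)) is O(¬dim_lights -> grant_access), and O(¬dim_lights) is already established, so O(grant_access).
Premises 2, 9, 10 do not contribute to this derivation.
So O(grant_access) follows.

Yes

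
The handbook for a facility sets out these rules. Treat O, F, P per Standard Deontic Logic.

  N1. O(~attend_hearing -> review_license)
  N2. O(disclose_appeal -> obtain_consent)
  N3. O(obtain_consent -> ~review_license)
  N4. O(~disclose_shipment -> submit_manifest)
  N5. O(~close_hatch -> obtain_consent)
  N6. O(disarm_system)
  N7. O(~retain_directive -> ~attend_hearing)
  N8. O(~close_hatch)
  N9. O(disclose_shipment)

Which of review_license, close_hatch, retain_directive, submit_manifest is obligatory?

retain_directive

Premise 8 states O(~close_hatch) outright.
Premise 5 is O(~close_hatch -> obtain_consent); since O(~close_hatch), deontic closure gives O(obtain_consent).
With premise 3, O(obtain_consent -> ~review_license), the K-axiom yields O(~review_license).
Premise 1, O(~attend_hearing -> review_license), contraposes to O(~review_license -> attend_hearing); with O(~review_license) we get O(attend_hearing).
Premise 7 is O(~retain_directive -> ~attend_hearing); contrapositively O(attend_hearing -> retain_directive). Since O(attend_hearing) holds, K gives O(retain_directive).
So O(retain_directive) holds — retain_directive is obligatory. None of the other listed options is made obligatory by any chain of premises.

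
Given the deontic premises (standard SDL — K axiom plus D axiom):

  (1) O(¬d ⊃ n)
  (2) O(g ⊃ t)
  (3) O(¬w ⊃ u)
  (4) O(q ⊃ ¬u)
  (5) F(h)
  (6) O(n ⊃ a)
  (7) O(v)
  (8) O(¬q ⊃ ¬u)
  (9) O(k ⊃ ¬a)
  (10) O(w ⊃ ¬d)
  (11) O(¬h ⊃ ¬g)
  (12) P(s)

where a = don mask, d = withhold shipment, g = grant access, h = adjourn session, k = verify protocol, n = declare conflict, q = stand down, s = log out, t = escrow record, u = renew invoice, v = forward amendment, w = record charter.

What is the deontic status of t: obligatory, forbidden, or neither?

Premise 2 is O(g ⊃ t), but O(g) is not derivable from the premises, so it does not yield O(t).
No premise or chain of K-axiom applications forces O(t), and none forces O(¬t). So t is neither obligatory nor forbidden under these norms.

Neither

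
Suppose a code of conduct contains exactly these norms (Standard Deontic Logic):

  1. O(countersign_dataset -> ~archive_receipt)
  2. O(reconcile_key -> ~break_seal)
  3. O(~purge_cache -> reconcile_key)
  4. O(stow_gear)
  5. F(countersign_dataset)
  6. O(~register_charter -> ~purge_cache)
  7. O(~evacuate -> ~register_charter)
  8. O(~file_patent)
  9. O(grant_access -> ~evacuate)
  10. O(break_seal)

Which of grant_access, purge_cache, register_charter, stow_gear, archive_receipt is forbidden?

grant_access

Premise 10 gives O(break_seal).
The contrapositive of premise 2 (O(reconcile_key -> ~break_seal)) is O(break_seal -> ~reconcile_key), and O(break_seal) is already established, so O(~reconcile_key).
Premise 3 is O(~purge_cache -> reconcile_key); contrapositively O(~reconcile_key -> purge_cache). Since O(~reconcile_key) holds, K gives O(purge_cache).
Premise 6 is O(~register_charter -> ~purge_cache); contrapositively O(purge_cache -> register_charter). Since O(purge_cache) holds, K gives O(register_charter).
The contrapositive of premise 7 (O(~evacuate -> ~register_charter)) is O(register_charter -> evacuate), and O(register_charter) is already established, so O(evacuate).
The contrapositive of premise 9 (O(grant_access -> ~evacuate)) is O(evacuate -> ~grant_access), and O(evacuate) is already established, so O(~grant_access).
So O(~grant_access) holds, i.e. grant_access is forbidden. None of the other listed options is forbidden under the premises.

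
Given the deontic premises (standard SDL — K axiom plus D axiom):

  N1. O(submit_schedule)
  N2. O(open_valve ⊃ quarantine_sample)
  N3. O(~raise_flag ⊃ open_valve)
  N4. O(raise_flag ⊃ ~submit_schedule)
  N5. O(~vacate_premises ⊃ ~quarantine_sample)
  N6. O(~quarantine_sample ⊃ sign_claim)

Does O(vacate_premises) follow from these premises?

Yes

Premise 1 gives O(submit_schedule).
Premise 4 is O(raise_flag ⊃ ~submit_schedule); contrapositively O(submit_schedule ⊃ ~raise_flag). Since O(submit_schedule) holds, K gives O(~raise_flag).
Premise 3 is O(~raise_flag ⊃ open_valve); since O(~raise_flag), deontic closure gives O(open_valve).
Applying K to premise 2 (O(open_valve ⊃ quarantine_sample)) and O(open_valve) yields O(quarantine_sample).
Premise 5 is O(~vacate_premises ⊃ ~quarantine_sample); contrapositively O(quarantine_sample ⊃ vacate_premises). Since O(quarantine_sample) holds, K gives O(vacate_premises).
Premise 6 does not contribute to this derivation.
So O(vacate_premises) follows.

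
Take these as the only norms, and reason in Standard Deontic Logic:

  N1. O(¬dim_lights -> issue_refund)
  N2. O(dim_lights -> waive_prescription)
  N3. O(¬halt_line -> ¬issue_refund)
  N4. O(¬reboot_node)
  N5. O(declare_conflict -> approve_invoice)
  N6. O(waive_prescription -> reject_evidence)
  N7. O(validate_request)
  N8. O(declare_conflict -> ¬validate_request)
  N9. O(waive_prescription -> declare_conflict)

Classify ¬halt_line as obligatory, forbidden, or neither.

Forbidden

Premise 7 states O(validate_request) outright.
Premise 8, O(declare_conflict -> ¬validate_request), contraposes to O(validate_request -> ¬declare_conflict); with O(validate_request) we get O(¬declare_conflict).
Premise 9 is O(waive_prescription -> declare_conflict); contrapositively O(¬declare_conflict -> ¬waive_prescription). Since O(¬declare_conflict) holds, K gives O(¬waive_prescription).
The contrapositive of premise 2 (O(dim_lights -> waive_prescription)) is O(¬waive_prescription -> ¬dim_lights), and O(¬waive_prescription) is already established, so O(¬dim_lights).
Applying K to premise 1 (O(¬dim_lights -> issue_refund)) and O(¬dim_lights) yields O(issue_refund).
Premise 3 is O(¬halt_line -> ¬issue_refund); contrapositively O(issue_refund -> halt_line). Since O(issue_refund) holds, K gives O(halt_line).
Premises 4, 5, 6 do not contribute to this derivation.
Thus O(halt_line), which is F(¬halt_line): ¬halt_line is forbidden.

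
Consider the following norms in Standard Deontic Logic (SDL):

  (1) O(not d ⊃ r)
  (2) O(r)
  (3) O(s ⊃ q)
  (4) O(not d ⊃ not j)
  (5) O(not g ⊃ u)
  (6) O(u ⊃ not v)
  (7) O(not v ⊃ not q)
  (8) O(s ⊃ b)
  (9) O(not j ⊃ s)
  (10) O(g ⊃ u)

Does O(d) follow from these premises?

Premises 5 and 10 cover both cases: O(not g ⊃ u) and O(g ⊃ u). Since not g ∨ g is a tautology, O(u) follows.
Premise 6 is O(u ⊃ not v); since O(u), deontic closure gives O(not v).
Applying K to premise 7 (O(not v ⊃ not q)) and O(not v) yields O(not q).
Premise 3 is O(s ⊃ q); contrapositively O(not q ⊃ not s). Since O(not q) holds, K gives O(not s).
Premise 9 is O(not j ⊃ s); contrapositively O(not s ⊃ j). Since O(not s) holds, K gives O(j).
Premise 4, O(not d ⊃ not j), contraposes to O(j ⊃ d); with O(j) we get O(d).
Premises 1, 2, 8 do not contribute to this derivation.
So O(d) follows.

Yes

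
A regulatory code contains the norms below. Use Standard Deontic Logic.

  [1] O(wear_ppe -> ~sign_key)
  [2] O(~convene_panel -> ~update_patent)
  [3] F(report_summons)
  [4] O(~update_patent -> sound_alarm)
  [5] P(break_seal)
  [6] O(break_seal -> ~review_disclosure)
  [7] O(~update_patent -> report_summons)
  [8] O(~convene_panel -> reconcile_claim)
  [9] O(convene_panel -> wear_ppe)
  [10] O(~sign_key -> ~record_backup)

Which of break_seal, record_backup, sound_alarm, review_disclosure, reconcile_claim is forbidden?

record_backup

Premise 3 is F(report_summons), i.e. O(~report_summons).
The contrapositive of premise 7 (O(~update_patent -> report_summons)) is O(~report_summons -> update_patent), and O(~report_summons) is already established, so O(update_patent).
Premise 2, O(~convene_panel -> ~update_patent), contraposes to O(update_patent -> convene_panel); with O(update_patent) we get O(convene_panel).
Applying K to premise 9 (O(convene_panel -> wear_ppe)) and O(convene_panel) yields O(wear_ppe).
Premise 1 is O(wear_ppe -> ~sign_key); since O(wear_ppe), deontic closure gives O(~sign_key).
Premise 10 is O(~sign_key -> ~record_backup); since O(~sign_key), deontic closure gives O(~record_backup).
So O(~record_backup) holds, i.e. record_backup is forbidden. None of the other listed options is forbidden under the premises.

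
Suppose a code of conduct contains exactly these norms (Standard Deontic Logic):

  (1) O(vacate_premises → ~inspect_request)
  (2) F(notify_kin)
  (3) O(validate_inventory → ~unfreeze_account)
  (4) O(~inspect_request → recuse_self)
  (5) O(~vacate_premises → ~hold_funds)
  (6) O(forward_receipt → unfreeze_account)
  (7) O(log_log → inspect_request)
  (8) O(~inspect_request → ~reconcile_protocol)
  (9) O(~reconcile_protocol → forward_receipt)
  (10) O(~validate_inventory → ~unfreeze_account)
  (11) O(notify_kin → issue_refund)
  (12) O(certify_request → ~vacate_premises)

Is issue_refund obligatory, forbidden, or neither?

Neither

Premise 11 is O(notify_kin → issue_refund), but O(notify_kin) is not derivable from the premises, so it does not yield O(issue_refund).
No premise or chain of K-axiom applications forces O(issue_refund), and none forces O(~issue_refund). So issue_refund is neither obligatory nor forbidden under these norms.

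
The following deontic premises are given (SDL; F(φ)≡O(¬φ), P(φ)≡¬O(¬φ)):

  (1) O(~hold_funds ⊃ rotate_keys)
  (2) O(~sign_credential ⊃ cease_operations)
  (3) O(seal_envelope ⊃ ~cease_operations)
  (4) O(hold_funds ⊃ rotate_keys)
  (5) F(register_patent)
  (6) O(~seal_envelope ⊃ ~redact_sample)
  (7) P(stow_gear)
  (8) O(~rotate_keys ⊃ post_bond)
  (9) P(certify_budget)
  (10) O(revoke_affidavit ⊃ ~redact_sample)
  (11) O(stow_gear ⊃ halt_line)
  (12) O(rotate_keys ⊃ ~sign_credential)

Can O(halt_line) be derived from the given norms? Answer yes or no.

No

Premise 11 is O(stow_gear ⊃ halt_line), but O(stow_gear) is not derivable from the premises (the permission P(stow_gear) asserts only ~O(~stow_gear), not O(stow_gear)), so it does not yield O(halt_line).
No other premise forces O(halt_line). An ideal world satisfying every premise can still have halt_line false, so O(halt_line) is not derivable.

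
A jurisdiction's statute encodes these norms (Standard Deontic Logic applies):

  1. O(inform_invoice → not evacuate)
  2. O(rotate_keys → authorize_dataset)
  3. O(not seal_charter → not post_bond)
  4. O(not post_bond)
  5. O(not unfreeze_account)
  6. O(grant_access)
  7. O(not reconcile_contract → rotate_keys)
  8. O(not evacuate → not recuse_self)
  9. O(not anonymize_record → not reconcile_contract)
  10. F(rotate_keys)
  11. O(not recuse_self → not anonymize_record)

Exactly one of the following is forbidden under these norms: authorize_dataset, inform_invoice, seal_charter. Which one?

F(rotate_keys) at premise 10 means O(not rotate_keys).
Premise 7, O(not reconcile_contract → rotate_keys), contraposes to O(not rotate_keys → reconcile_contract); with O(not rotate_keys) we get O(reconcile_contract).
Premise 9, O(not anonymize_record → not reconcile_contract), contraposes to O(reconcile_contract → anonymize_record); with O(reconcile_contract) we get O(anonymize_record).
Premise 11 is O(not recuse_self → not anonymize_record); contrapositively O(anonymize_record → recuse_self). Since O(anonymize_record) holds, K gives O(recuse_self).
Premise 8, O(not evacuate → not recuse_self), contraposes to O(recuse_self → evacuate); with O(recuse_self) we get O(evacuate).
The contrapositive of premise 1 (O(inform_invoice → not evacuate)) is O(evacuate → not inform_invoice), and O(evacuate) is already established, so O(not inform_invoice).
So O(not inform_invoice) holds, i.e. inform_invoice is forbidden. None of the other listed options is forbidden under the premises.

inform_invoice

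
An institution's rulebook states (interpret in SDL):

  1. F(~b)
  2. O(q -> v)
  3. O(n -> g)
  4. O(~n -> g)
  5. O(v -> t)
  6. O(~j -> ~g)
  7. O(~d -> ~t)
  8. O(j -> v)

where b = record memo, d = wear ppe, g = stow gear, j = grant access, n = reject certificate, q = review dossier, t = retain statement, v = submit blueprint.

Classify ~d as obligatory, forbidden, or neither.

By case analysis on ~n: premise 4 gives O(~n -> g) and premise 3 gives O(n -> g), so O(g) either way.
Premise 6, O(~j -> ~g), contraposes to O(g -> j); with O(g) we get O(j).
From O(j) and premise 8, O(j -> v), we obtain O(v).
With premise 5, O(v -> t), the K-axiom yields O(t).
Premise 7, O(~d -> ~t), contraposes to O(t -> d); with O(t) we get O(d).
Premises 1, 2 do not contribute to this derivation.
Thus O(d), which is F(~d): ~d is forbidden.

Forbidden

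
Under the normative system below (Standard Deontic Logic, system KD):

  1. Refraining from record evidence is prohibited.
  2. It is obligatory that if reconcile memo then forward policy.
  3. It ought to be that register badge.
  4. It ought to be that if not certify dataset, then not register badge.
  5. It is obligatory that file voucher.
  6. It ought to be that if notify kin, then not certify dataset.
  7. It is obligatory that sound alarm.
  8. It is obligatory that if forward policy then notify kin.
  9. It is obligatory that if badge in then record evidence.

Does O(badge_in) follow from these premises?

No

Premise 9 is O(badge_in → record_evidence); even if O(record_evidence) held, inferring O(badge_in) would be affirming the consequent — invalid.
No other premise forces O(badge_in). An ideal world satisfying every premise can still have badge_in false, so O(badge_in) is not derivable.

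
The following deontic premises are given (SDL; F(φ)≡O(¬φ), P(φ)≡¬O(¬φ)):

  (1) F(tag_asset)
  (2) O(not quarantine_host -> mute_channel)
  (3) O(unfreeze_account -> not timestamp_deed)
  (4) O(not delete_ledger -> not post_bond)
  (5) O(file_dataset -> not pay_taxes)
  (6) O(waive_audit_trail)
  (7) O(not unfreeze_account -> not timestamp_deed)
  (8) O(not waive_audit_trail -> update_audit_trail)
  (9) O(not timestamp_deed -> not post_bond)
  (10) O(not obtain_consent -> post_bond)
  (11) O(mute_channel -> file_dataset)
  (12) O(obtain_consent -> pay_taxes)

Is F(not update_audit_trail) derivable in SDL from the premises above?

Premise 8 is O(not waive_audit_trail -> update_audit_trail), but O(not waive_audit_trail) is not derivable from the premises, so it does not yield O(update_audit_trail).
No other premise forces O(update_audit_trail). An ideal world satisfying every premise can still have not update_audit_trail true, so F(not update_audit_trail) is not derivable.

No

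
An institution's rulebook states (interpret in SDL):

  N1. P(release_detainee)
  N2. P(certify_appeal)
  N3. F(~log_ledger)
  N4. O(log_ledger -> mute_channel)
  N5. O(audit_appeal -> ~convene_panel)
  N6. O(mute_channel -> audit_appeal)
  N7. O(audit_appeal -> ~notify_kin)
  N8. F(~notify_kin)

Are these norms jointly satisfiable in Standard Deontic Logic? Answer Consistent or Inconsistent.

F(~notify_kin) at premise 8 means O(notify_kin).
Premise 7 is O(audit_appeal -> ~notify_kin); contrapositively O(notify_kin -> ~audit_appeal). Since O(notify_kin) holds, K gives O(~audit_appeal).
Premise 6 is O(mute_channel -> audit_appeal); contrapositively O(~audit_appeal -> ~mute_channel). Since O(~audit_appeal) holds, K gives O(~mute_channel).
The contrapositive of premise 4 (O(log_ledger -> mute_channel)) is O(~mute_channel -> ~log_ledger), and O(~mute_channel) is already established, so O(~log_ledger).
However, F(~log_ledger) at premise 3 amounts to O(log_ledger).
We now have both O(~log_ledger) and O(log_ledger) — log_ledger is simultaneously obligatory and forbidden, violating the D-axiom.

Inconsistent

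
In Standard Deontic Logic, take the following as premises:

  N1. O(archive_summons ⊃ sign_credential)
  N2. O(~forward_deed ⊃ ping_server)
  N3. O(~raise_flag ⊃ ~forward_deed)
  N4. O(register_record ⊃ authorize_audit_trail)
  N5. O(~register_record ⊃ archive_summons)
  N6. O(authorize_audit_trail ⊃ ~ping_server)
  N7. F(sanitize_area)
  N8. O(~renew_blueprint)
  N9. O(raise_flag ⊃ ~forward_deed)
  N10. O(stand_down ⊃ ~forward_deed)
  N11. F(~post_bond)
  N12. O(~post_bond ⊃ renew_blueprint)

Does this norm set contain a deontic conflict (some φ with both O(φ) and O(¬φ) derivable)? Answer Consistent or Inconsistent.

Consistent

Premise 12 is O(~post_bond ⊃ renew_blueprint), but O(~post_bond) is not derivable from the premises, so it does not yield O(renew_blueprint).
So O(renew_blueprint) is not derivable, and the apparent clash with O(~renew_blueprint) does not arise.
A world satisfying every obligation exists (e.g. archive_summons=true, authorize_audit_trail=false, forward_deed=false, ping_server=true, post_bond=true, raise_flag=false, register_record=false, renew_blueprint=false, sanitize_area=false, sign_credential=true, stand_down=false); no atom is both obligatory and forbidden, so the set is consistent.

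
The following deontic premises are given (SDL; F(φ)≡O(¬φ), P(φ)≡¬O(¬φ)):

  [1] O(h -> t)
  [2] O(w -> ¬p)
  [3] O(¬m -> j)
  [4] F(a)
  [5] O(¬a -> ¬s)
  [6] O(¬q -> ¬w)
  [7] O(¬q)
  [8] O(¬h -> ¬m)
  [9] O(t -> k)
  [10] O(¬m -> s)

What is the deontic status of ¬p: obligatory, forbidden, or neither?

Premise 2 is O(w -> ¬p), but O(w) is not derivable from the premises, so it does not yield O(¬p).
No premise or chain of K-axiom applications forces O(¬p), and none forces O(p). So ¬p is neither obligatory nor forbidden under these norms.

Neither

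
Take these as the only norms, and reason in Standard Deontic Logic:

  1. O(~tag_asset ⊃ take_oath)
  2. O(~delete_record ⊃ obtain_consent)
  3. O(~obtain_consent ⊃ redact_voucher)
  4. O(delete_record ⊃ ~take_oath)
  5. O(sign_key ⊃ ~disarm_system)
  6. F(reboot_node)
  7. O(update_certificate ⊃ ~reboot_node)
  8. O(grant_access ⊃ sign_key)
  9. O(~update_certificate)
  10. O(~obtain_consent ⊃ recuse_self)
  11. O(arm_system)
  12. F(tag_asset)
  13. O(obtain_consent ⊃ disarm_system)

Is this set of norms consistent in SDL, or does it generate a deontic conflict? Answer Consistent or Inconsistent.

Consistent

Premise 7 is O(update_certificate ⊃ ~reboot_node); even if O(~reboot_node) held, inferring O(update_certificate) would be affirming the consequent — invalid.
So O(update_certificate) is not derivable, and the apparent clash with O(~update_certificate) does not arise.
A world satisfying every obligation exists (e.g. arm_system=true, delete_record=false, disarm_system=true, grant_access=false, obtain_consent=true, reboot_node=false, recuse_self=false, redact_voucher=false, sign_key=false, tag_asset=false, take_oath=true, update_certificate=false); no atom is both obligatory and forbidden, so the set is consistent.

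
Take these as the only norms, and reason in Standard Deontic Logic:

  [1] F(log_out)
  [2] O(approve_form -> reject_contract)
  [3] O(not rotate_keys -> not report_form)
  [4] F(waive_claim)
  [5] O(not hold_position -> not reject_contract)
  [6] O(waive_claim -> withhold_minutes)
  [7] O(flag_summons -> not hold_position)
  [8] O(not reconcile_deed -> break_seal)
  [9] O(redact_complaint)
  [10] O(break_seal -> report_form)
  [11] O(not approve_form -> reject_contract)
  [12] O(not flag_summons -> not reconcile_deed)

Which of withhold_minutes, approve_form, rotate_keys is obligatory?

rotate_keys

By case analysis on approve_form: premise 2 gives O(approve_form -> reject_contract) and premise 11 gives O(not approve_form -> reject_contract), so O(reject_contract) either way.
The contrapositive of premise 5 (O(not hold_position -> not reject_contract)) is O(reject_contract -> hold_position), and O(reject_contract) is already established, so O(hold_position).
Premise 7 is O(flag_summons -> not hold_position); contrapositively O(hold_position -> not flag_summons). Since O(hold_position) holds, K gives O(not flag_summons).
Premise 12 is O(not flag_summons -> not reconcile_deed); since O(not flag_summons), deontic closure gives O(not reconcile_deed).
Premise 8 is O(not reconcile_deed -> break_seal); since O(not reconcile_deed), deontic closure gives O(break_seal).
From O(break_seal) and premise 10, O(break_seal -> report_form), we obtain O(report_form).
Premise 3, O(not rotate_keys -> not report_form), contraposes to O(report_form -> rotate_keys); with O(report_form) we get O(rotate_keys).
So O(rotate_keys) holds — rotate_keys is obligatory. None of the other listed options is made obligatory by any chain of premises.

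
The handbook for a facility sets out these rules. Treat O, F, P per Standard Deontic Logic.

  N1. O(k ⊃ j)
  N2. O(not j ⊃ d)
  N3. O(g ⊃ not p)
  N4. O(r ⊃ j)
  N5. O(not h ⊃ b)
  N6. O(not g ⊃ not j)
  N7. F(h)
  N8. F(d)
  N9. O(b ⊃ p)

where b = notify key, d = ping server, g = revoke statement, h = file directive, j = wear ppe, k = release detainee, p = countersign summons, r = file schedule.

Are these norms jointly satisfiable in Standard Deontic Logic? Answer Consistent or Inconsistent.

Premise 8 is F(d), i.e. O(not d).
Premise 2, O(not j ⊃ d), contraposes to O(not d ⊃ j); with O(not d) we get O(j).
Premise 6, O(not g ⊃ not j), contraposes to O(j ⊃ g); with O(j) we get O(g).
With premise 3, O(g ⊃ not p), the K-axiom yields O(not p).
Premise 9 is O(b ⊃ p); contrapositively O(not p ⊃ not b). Since O(not p) holds, K gives O(not b).
Premise 5, O(not h ⊃ b), contraposes to O(not b ⊃ h); with O(not b) we get O(h).
Yet premise 7 is F(h), i.e. O(not h).
We now have both O(h) and O(not h) — h is simultaneously obligatory and forbidden, violating the D-axiom.

Inconsistent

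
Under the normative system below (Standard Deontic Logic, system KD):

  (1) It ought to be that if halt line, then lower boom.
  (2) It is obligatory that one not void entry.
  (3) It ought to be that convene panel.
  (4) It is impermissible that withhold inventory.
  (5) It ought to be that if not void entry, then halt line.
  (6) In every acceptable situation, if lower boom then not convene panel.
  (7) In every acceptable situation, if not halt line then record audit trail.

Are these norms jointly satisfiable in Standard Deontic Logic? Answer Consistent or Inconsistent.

Inconsistent

Premise 2 gives O(¬void_entry).
Premise 5 is O(¬void_entry → halt_line); since O(¬void_entry), deontic closure gives O(halt_line).
With premise 1, O(halt_line → lower_boom), the K-axiom yields O(lower_boom).
Premise 6 is O(lower_boom → ¬convene_panel); since O(lower_boom), deontic closure gives O(¬convene_panel).
However, premise 3 gives O(convene_panel).
We now have both O(¬convene_panel) and O(convene_panel) — convene_panel is simultaneously obligatory and forbidden, violating the D-axiom.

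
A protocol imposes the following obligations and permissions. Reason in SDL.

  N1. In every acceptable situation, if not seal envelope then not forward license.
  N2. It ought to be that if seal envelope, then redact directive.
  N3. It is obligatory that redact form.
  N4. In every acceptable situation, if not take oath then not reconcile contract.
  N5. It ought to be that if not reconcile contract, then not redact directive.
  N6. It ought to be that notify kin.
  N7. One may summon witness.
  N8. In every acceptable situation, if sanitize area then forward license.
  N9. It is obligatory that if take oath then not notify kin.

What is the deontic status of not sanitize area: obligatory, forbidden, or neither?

From premise 6 we have O(notify_kin).
Premise 9, O(take_oath → ¬notify_kin), contraposes to O(notify_kin → ¬take_oath); with O(notify_kin) we get O(¬take_oath).
Applying K to premise 4 (O(¬take_oath → ¬reconcile_contract)) and O(¬take_oath) yields O(¬reconcile_contract).
With premise 5, O(¬reconcile_contract → ¬redact_directive), the K-axiom yields O(¬redact_directive).
The contrapositive of premise 2 (O(seal_envelope → redact_directive)) is O(¬redact_directive → ¬seal_envelope), and O(¬redact_directive) is already established, so O(¬seal_envelope).
Applying K to premise 1 (O(¬seal_envelope → ¬forward_license)) and O(¬seal_envelope) yields O(¬forward_license).
Premise 8 is O(sanitize_area → forward_license); contrapositively O(¬forward_license → ¬sanitize_area). Since O(¬forward_license) holds, K gives O(¬sanitize_area).
Premises 3, 7 do not contribute to this derivation.
Hence ¬sanitize_area is obligatory.

Obligatory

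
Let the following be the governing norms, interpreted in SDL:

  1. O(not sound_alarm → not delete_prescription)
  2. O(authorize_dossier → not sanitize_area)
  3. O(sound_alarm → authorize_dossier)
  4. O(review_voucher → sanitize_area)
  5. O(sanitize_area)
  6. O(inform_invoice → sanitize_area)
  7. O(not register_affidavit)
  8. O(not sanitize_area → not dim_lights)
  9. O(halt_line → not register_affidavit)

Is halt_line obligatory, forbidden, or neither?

Neither

Premise 9 is O(halt_line → not register_affidavit); even if O(not register_affidavit) held, inferring O(halt_line) would be affirming the consequent — invalid.
No premise or chain of K-axiom applications forces O(halt_line), and none forces O(not halt_line). So halt_line is neither obligatory nor forbidden under these norms.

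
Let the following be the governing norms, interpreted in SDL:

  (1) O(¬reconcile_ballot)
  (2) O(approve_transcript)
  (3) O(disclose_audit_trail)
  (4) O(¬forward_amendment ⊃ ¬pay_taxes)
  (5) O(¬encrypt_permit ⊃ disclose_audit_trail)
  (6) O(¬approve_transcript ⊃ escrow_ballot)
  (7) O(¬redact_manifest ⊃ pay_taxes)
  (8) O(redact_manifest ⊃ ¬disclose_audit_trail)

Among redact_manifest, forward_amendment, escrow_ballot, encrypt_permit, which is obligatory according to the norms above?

From premise 3 we have O(disclose_audit_trail).
Premise 8 is O(redact_manifest ⊃ ¬disclose_audit_trail); contrapositively O(disclose_audit_trail ⊃ ¬redact_manifest). Since O(disclose_audit_trail) holds, K gives O(¬redact_manifest).
From O(¬redact_manifest) and premise 7, O(¬redact_manifest ⊃ pay_taxes), we obtain O(pay_taxes).
Premise 4, O(¬forward_amendment ⊃ ¬pay_taxes), contraposes to O(pay_taxes ⊃ forward_amendment); with O(pay_taxes) we get O(forward_amendment).
So O(forward_amendment) holds — forward_amendment is obligatory. None of the other listed options is made obligatory by any chain of premises.

forward_amendment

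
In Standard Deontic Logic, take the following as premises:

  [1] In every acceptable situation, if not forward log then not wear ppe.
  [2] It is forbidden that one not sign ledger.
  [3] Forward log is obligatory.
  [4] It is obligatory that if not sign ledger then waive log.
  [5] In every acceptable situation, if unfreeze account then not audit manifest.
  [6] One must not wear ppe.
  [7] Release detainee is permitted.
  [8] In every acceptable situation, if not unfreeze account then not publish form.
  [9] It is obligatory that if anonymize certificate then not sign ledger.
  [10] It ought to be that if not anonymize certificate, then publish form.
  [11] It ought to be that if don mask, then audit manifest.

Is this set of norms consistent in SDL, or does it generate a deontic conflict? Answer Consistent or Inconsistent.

Consistent

Premise 1 is O(¬forward_log → ¬wear_ppe); even if O(¬wear_ppe) held, inferring O(¬forward_log) would be affirming the consequent — invalid.
So O(¬forward_log) is not derivable, and the apparent clash with O(forward_log) does not arise.
A world satisfying every obligation exists (e.g. anonymize_certificate=false, audit_manifest=false, don_mask=false, forward_log=true, publish_form=true, release_detainee=false, sign_ledger=true, unfreeze_account=true, waive_log=false, wear_ppe=false); no atom is both obligatory and forbidden, so the set is consistent.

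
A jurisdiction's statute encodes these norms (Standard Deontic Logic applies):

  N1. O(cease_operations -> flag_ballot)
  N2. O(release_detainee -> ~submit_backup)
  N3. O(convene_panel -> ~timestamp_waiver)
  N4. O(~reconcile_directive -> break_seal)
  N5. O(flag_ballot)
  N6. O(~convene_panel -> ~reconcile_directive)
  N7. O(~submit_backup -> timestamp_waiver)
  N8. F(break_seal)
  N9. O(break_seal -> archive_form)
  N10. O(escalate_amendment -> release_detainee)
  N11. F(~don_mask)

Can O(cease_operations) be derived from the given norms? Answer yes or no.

Premise 1 is O(cease_operations -> flag_ballot); even if O(flag_ballot) held, inferring O(cease_operations) would be affirming the consequent — invalid.
No other premise forces O(cease_operations). An ideal world satisfying every premise can still have cease_operations false, so O(cease_operations) is not derivable.

No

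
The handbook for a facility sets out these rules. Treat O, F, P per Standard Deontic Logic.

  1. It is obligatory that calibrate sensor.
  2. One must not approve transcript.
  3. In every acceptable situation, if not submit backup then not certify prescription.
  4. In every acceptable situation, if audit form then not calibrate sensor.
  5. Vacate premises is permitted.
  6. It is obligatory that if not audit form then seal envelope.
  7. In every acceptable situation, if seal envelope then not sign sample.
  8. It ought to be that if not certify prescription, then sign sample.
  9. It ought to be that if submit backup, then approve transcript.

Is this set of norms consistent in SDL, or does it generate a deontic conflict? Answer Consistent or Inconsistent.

Premise 2, F(approve_transcript), is equivalent to O(¬approve_transcript).
Premise 9, O(submit_backup → approve_transcript), contraposes to O(¬approve_transcript → ¬submit_backup); with O(¬approve_transcript) we get O(¬submit_backup).
With premise 3, O(¬submit_backup → ¬certify_prescription), the K-axiom yields O(¬certify_prescription).
With premise 8, O(¬certify_prescription → sign_sample), the K-axiom yields O(sign_sample).
Premise 7, O(seal_envelope → ¬sign_sample), contraposes to O(sign_sample → ¬seal_envelope); with O(sign_sample) we get O(¬seal_envelope).
The contrapositive of premise 6 (O(¬audit_form → seal_envelope)) is O(¬seal_envelope → audit_form), and O(¬seal_envelope) is already established, so O(audit_form).
With premise 4, O(audit_form → ¬calibrate_sensor), the K-axiom yields O(¬calibrate_sensor).
However, premise 1 gives O(calibrate_sensor).
We now have both O(¬calibrate_sensor) and O(calibrate_sensor) — calibrate_sensor is simultaneously obligatory and forbidden, violating the D-axiom.

Inconsistent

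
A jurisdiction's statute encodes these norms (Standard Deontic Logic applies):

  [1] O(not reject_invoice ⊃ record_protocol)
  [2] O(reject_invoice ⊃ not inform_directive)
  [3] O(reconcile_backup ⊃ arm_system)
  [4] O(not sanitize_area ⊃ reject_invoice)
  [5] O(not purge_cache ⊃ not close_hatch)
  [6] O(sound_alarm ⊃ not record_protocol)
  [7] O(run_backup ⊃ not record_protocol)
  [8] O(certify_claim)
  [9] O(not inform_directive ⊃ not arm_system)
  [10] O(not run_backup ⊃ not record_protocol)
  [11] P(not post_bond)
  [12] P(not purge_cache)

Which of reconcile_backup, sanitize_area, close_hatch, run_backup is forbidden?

reconcile_backup

By case analysis on not run_backup: premise 10 gives O(not run_backup ⊃ not record_protocol) and premise 7 gives O(run_backup ⊃ not record_protocol), so O(not record_protocol) either way.
Premise 1, O(not reject_invoice ⊃ record_protocol), contraposes to O(not record_protocol ⊃ reject_invoice); with O(not record_protocol) we get O(reject_invoice).
Applying K to premise 2 (O(reject_invoice ⊃ not inform_directive)) and O(reject_invoice) yields O(not inform_directive).
Premise 9 is O(not inform_directive ⊃ not arm_system); since O(not inform_directive), deontic closure gives O(not arm_system).
Premise 3 is O(reconcile_backup ⊃ arm_system); contrapositively O(not arm_system ⊃ not reconcile_backup). Since O(not arm_system) holds, K gives O(not reconcile_backup).
So O(not reconcile_backup) holds, i.e. reconcile_backup is forbidden. None of the other listed options is forbidden under the premises.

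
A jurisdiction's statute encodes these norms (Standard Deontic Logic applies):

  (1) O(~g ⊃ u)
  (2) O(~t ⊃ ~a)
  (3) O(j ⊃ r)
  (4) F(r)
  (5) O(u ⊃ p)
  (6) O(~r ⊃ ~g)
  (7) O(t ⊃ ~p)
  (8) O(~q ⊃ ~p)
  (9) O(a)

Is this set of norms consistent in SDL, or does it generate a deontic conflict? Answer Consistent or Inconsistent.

Inconsistent

Premise 9 gives O(a).
Premise 2 is O(~t ⊃ ~a); contrapositively O(a ⊃ t). Since O(a) holds, K gives O(t).
With premise 7, O(t ⊃ ~p), the K-axiom yields O(~p).
Premise 5, O(u ⊃ p), contraposes to O(~p ⊃ ~u); with O(~p) we get O(~u).
The contrapositive of premise 1 (O(~g ⊃ u)) is O(~u ⊃ g), and O(~u) is already established, so O(g).
Premise 6 is O(~r ⊃ ~g); contrapositively O(g ⊃ r). Since O(g) holds, K gives O(r).
But premise 4, F(r), means O(~r).
We now have both O(r) and O(~r) — r is simultaneously obligatory and forbidden, violating the D-axiom.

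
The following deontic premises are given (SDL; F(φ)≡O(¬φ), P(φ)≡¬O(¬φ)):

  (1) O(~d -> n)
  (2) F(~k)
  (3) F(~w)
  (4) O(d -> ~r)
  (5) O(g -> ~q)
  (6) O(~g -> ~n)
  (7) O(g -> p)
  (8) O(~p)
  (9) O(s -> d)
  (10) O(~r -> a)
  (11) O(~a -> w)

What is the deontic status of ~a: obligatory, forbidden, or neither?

Premise 8 states O(~p) outright.
Premise 7 is O(g -> p); contrapositively O(~p -> ~g). Since O(~p) holds, K gives O(~g).
From O(~g) and premise 6, O(~g -> ~n), we obtain O(~n).
The contrapositive of premise 1 (O(~d -> n)) is O(~n -> d), and O(~n) is already established, so O(d).
Applying K to premise 4 (O(d -> ~r)) and O(d) yields O(~r).
From O(~r) and premise 10, O(~r -> a), we obtain O(a).
Premises 2, 3, 5, 9, 11 do not contribute to this derivation.
Thus O(a), which is F(~a): ~a is forbidden.

Forbidden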